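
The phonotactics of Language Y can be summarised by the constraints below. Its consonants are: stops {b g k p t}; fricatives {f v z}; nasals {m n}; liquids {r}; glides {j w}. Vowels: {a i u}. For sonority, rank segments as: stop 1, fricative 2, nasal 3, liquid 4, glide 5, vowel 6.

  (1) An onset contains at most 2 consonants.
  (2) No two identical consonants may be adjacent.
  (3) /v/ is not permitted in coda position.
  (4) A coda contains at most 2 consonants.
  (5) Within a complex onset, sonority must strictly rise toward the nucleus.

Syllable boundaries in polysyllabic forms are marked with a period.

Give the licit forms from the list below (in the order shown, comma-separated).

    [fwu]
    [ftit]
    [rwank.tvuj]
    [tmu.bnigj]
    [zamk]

[fwu], [rwank.tvuj], [tmu.bnigj], [zamk]

[fwu] — σ1 onset /fw/ (2→5 rises), coda /∅/ ok → licit
[ftit] — violates constraint 5: syllable 1 onset /ft/: /f/ (fricative, 2) → /t/ (stop, 1) does not rise → illicit
[rwank.tvuj] — σ1 onset /rw/ (4→5 rises), coda /nk/ (2C) ok; σ2 onset /tv/ (1→2 rises), coda /j/ ok → licit
[tmu.bnigj] — σ1 onset /tm/ (1→3 rises), coda /∅/ ok; σ2 onset /bn/ (1→3 rises), coda /gj/ (2C) ok → licit
[zamk] — σ1 onset /z/, coda /mk/ (2C) ok → licit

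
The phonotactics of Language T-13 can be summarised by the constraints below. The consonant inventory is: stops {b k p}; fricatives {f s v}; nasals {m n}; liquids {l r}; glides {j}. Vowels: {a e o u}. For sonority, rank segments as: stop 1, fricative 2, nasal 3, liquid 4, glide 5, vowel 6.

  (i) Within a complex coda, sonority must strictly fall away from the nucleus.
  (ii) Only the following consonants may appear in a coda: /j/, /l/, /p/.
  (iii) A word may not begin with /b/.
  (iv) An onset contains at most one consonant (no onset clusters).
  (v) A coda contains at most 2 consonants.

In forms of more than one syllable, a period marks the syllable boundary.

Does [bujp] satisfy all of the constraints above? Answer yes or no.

no

[bujp] — violates constraint (iii): word begins with /b/ → ill-formed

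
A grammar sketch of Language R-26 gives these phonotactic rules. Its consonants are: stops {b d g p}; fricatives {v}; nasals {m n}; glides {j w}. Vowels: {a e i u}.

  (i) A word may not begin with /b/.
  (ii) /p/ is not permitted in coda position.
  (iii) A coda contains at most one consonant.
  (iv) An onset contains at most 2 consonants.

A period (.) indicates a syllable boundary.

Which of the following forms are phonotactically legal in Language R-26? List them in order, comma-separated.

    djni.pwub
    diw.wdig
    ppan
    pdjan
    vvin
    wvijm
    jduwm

diw.wdig, ppan, vvin

djni.pwub — violates constraint (iv): syllable 1 onset /djn/ has 3 consonants (> 2) → phonotactically illegal
diw.wdig — σ1 onset /d/, coda /w/ ok; σ2 onset /wd/ (2C), coda /g/ ok → phonotactically legal
ppan — σ1 onset /pp/ (2C), coda /n/ ok → phonotactically legal
pdjan — violates constraint (iv): syllable 1 onset /pdj/ has 3 consonants (> 2) → phonotactically illegal
vvin — σ1 onset /vv/ (2C), coda /n/ ok → phonotactically legal
wvijm — violates constraint (iii): syllable 1 coda /jm/ has 2 consonants (> 1) → phonotactically illegal
jduwm — violates constraint (iii): syllable 1 coda /wm/ has 2 consonants (> 1) → phonotactically illegal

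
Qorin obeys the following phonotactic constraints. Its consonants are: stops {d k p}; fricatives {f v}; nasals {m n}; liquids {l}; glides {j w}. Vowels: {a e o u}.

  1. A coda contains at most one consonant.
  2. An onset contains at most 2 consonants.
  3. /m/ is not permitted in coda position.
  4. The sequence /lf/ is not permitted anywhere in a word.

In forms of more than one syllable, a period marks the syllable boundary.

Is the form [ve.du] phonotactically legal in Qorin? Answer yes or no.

yes

[ve.du] — σ1 onset /v/, coda /∅/ ok; σ2 onset /d/, coda /∅/ ok → phonotactically legal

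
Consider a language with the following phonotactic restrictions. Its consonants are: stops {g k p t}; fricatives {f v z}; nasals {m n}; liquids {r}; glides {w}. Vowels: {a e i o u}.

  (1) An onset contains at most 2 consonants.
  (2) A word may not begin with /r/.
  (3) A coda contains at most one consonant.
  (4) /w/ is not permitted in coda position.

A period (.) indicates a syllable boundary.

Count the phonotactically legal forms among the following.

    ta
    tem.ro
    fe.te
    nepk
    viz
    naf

ta — σ1 onset /t/, coda /∅/ ok → phonotactically legal
tem.ro — σ1 onset /t/, coda /m/ ok; σ2 onset /r/, coda /∅/ ok → phonotactically legal
fe.te — σ1 onset /f/, coda /∅/ ok; σ2 onset /t/, coda /∅/ ok → phonotactically legal
nepk — violates constraint 3: syllable 1 coda /pk/ has 2 consonants (> 1) → phonotactically illegal
viz — σ1 onset /v/, coda /z/ ok → phonotactically legal
naf — σ1 onset /n/, coda /f/ ok → phonotactically legal
Phonotactically legal: ta, tem.ro, fe.te, viz, naf → 5.

5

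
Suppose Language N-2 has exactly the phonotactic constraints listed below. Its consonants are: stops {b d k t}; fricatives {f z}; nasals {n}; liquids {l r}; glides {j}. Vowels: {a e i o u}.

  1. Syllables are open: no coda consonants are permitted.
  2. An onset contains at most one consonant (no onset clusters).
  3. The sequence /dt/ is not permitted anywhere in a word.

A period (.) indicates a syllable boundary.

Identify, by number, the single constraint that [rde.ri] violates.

2

[rde.ri]: syllable 1 onset /rd/ has 2 consonants (> 1).
This is a violation of constraint 2: "An onset contains at most one consonant (no onset clusters)."
The remaining constraints (1, 3) are satisfied.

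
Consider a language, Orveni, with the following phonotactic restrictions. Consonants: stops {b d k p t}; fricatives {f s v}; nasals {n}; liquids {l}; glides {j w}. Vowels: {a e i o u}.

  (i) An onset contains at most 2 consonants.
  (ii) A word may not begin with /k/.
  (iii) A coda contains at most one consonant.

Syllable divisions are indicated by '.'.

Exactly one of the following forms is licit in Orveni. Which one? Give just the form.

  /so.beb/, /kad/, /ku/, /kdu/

/so.beb/ — σ1 onset /s/, coda /∅/ ok; σ2 onset /b/, coda /b/ ok → licit
/kad/ — violates constraint (ii): word begins with /k/ → illicit
/ku/ — violates constraint (ii): word begins with /k/ → illicit
/kdu/ — violates constraint (ii): word begins with /k/ → illicit

/so.beb/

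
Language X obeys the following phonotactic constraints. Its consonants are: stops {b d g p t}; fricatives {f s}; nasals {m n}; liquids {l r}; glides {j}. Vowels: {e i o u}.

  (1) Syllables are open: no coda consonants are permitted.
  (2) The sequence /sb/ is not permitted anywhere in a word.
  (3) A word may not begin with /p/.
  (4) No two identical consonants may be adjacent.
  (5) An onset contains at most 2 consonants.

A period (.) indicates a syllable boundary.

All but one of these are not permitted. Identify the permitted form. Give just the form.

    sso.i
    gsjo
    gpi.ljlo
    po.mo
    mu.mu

mu.mu

sso.i — violates constraint 4: adjacent identical consonants /ss/ → not permitted
gsjo — violates constraint 5: syllable 1 onset /gsj/ has 3 consonants (> 2) → not permitted
gpi.ljlo — violates constraint 5: syllable 2 onset /ljl/ has 3 consonants (> 2) → not permitted
po.mo — violates constraint 3: word begins with /p/ → not permitted
mu.mu — σ1 onset /m/, coda /∅/ ok; σ2 onset /m/, coda /∅/ ok → permitted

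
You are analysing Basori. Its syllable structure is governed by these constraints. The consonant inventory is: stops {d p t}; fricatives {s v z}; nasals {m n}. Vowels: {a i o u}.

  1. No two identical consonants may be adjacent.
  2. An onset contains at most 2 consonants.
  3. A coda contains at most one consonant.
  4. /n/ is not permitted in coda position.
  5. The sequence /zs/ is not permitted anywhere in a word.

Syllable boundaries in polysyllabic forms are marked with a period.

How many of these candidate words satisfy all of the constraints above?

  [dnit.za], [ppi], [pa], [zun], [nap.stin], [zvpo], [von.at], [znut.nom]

3

[dnit.za] — σ1 onset /dn/ (2C), coda /t/ ok; σ2 onset /z/, coda /∅/ ok → permitted
[ppi] — violates constraint 1: adjacent identical consonants /pp/ → not permitted
[pa] — σ1 onset /p/, coda /∅/ ok → permitted
[zun] — violates constraint 4: syllable 1 coda contains /n/ → not permitted
[nap.stin] — violates constraint 4: syllable 2 coda contains /n/ → not permitted
[zvpo] — violates constraint 2: syllable 1 onset /zvp/ has 3 consonants (> 2) → not permitted
[von.at] — violates constraint 4: syllable 1 coda contains /n/ → not permitted
[znut.nom] — σ1 onset /zn/ (2C), coda /t/ ok; σ2 onset /n/, coda /m/ ok → permitted
Permitted: [dnit.za], [pa], [znut.nom] → 3.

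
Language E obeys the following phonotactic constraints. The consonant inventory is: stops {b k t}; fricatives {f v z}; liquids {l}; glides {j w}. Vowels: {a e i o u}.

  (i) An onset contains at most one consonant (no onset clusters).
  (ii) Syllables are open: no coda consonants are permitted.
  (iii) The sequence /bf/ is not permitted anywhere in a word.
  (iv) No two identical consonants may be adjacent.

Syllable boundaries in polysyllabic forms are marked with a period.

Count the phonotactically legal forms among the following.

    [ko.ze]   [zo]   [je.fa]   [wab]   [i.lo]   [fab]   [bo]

[ko.ze] — σ1 onset /k/, coda /∅/ ok; σ2 onset /z/, coda /∅/ ok → phonotactically legal
[zo] — σ1 onset /z/, coda /∅/ ok → phonotactically legal
[je.fa] — σ1 onset /j/, coda /∅/ ok; σ2 onset /f/, coda /∅/ ok → phonotactically legal
[wab] — violates constraint (ii): syllable 1 coda /b/ has 1 consonant (> 0) → phonotactically illegal
[i.lo] — σ1 onset /∅/, coda /∅/ ok; σ2 onset /l/, coda /∅/ ok → phonotactically legal
[fab] — violates constraint (ii): syllable 1 coda /b/ has 1 consonant (> 0) → phonotactically illegal
[bo] — σ1 onset /b/, coda /∅/ ok → phonotactically legal
Phonotactically legal: [ko.ze], [zo], [je.fa], [i.lo], [bo] → 5.

5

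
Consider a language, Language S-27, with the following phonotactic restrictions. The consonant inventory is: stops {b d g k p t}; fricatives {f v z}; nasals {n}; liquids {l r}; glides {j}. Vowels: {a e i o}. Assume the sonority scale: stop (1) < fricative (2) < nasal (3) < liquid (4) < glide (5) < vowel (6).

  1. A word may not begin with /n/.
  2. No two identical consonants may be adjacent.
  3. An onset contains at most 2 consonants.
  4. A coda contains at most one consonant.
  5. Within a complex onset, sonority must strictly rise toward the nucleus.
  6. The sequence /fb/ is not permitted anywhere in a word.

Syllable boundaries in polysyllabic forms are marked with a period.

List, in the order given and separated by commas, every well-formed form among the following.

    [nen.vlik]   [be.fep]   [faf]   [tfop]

[nen.vlik] — violates constraint 1: word begins with /n/ → ill-formed
[be.fep] — σ1 onset /b/, coda /∅/ ok; σ2 onset /f/, coda /p/ ok → well-formed
[faf] — σ1 onset /f/, coda /f/ ok → well-formed
[tfop] — σ1 onset /tf/ (1→2 rises), coda /p/ ok → well-formed

[be.fep], [faf], [tfop]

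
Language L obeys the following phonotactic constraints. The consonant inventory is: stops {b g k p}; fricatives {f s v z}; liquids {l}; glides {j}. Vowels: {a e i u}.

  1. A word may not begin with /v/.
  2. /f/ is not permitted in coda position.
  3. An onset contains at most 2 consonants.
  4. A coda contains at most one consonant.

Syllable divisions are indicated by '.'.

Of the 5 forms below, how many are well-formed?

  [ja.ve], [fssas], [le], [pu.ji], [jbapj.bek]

[ja.ve] — σ1 onset /j/, coda /∅/ ok; σ2 onset /v/, coda /∅/ ok → well-formed
[fssas] — violates constraint 3: syllable 1 onset /fss/ has 3 consonants (> 2) → ill-formed
[le] — σ1 onset /l/, coda /∅/ ok → well-formed
[pu.ji] — σ1 onset /p/, coda /∅/ ok; σ2 onset /j/, coda /∅/ ok → well-formed
[jbapj.bek] — violates constraint 4: syllable 1 coda /pj/ has 2 consonants (> 1) → ill-formed
Well-formed: [ja.ve], [le], [pu.ji] → 3.

3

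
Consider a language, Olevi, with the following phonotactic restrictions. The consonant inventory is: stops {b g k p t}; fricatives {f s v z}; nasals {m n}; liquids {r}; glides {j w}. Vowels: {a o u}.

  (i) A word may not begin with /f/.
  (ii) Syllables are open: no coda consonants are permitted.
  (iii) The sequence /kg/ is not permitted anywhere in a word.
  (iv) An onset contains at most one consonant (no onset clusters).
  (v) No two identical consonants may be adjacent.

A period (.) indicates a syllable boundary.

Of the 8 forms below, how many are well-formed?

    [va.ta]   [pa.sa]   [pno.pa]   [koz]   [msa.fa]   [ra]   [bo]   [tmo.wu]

[va.ta] — σ1 onset /v/, coda /∅/ ok; σ2 onset /t/, coda /∅/ ok → well-formed
[pa.sa] — σ1 onset /p/, coda /∅/ ok; σ2 onset /s/, coda /∅/ ok → well-formed
[pno.pa] — violates constraint (iv): syllable 1 onset /pn/ has 2 consonants (> 1) → ill-formed
[koz] — violates constraint (ii): syllable 1 coda /z/ has 1 consonant (> 0) → ill-formed
[msa.fa] — violates constraint (iv): syllable 1 onset /ms/ has 2 consonants (> 1) → ill-formed
[ra] — σ1 onset /r/, coda /∅/ ok → well-formed
[bo] — σ1 onset /b/, coda /∅/ ok → well-formed
[tmo.wu] — violates constraint (iv): syllable 1 onset /tm/ has 2 consonants (> 1) → ill-formed
Well-formed: [va.ta], [pa.sa], [ra], [bo] → 4.

4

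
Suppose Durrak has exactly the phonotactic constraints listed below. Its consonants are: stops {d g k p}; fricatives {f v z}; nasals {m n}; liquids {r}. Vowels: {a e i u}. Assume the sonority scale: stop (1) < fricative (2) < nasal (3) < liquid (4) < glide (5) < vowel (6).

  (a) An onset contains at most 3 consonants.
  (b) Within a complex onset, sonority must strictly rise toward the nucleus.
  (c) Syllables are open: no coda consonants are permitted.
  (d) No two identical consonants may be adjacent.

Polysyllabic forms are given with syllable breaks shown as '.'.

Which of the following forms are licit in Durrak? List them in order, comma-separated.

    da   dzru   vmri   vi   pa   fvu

da, dzru, vmri, vi, pa

da — σ1 onset /d/, coda /∅/ ok → licit
dzru — σ1 onset /dzr/ (1→2→4 rises), coda /∅/ ok → licit
vmri — σ1 onset /vmr/ (2→3→4 rises), coda /∅/ ok → licit
vi — σ1 onset /v/, coda /∅/ ok → licit
pa — σ1 onset /p/, coda /∅/ ok → licit
fvu — violates constraint (b): syllable 1 onset /fv/: /f/ (fricative, 2) → /v/ (fricative, 2) does not rise → illicit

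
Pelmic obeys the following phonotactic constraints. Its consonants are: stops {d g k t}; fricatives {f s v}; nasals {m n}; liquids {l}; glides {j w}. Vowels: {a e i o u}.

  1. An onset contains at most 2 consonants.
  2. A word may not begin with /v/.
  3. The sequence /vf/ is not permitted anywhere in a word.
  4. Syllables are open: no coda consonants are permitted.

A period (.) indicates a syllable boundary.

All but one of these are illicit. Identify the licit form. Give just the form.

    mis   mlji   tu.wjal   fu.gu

mis — violates constraint 4: syllable 1 coda /s/ has 1 consonant (> 0) → illicit
mlji — violates constraint 1: syllable 1 onset /mlj/ has 3 consonants (> 2) → illicit
tu.wjal — violates constraint 4: syllable 2 coda /l/ has 1 consonant (> 0) → illicit
fu.gu — σ1 onset /f/, coda /∅/ ok; σ2 onset /g/, coda /∅/ ok → licit

fu.gu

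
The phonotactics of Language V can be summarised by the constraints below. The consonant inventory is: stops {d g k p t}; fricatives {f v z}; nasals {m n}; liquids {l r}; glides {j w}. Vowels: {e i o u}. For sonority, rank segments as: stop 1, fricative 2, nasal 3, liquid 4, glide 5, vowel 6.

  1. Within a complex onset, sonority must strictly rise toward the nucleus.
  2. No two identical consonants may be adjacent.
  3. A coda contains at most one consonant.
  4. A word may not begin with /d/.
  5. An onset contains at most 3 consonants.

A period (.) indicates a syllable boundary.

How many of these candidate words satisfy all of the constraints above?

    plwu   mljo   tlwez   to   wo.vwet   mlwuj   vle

plwu — σ1 onset /plw/ (1→4→5 rises), coda /∅/ ok → phonotactically legal
mljo — σ1 onset /mlj/ (3→4→5 rises), coda /∅/ ok → phonotactically legal
tlwez — σ1 onset /tlw/ (1→4→5 rises), coda /z/ ok → phonotactically legal
to — σ1 onset /t/, coda /∅/ ok → phonotactically legal
wo.vwet — σ1 onset /w/, coda /∅/ ok; σ2 onset /vw/ (2→5 rises), coda /t/ ok → phonotactically legal
mlwuj — σ1 onset /mlw/ (3→4→5 rises), coda /j/ ok → phonotactically legal
vle — σ1 onset /vl/ (2→4 rises), coda /∅/ ok → phonotactically legal
Phonotactically legal: plwu, mljo, tlwez, to, wo.vwet, mlwuj, vle → 7.

7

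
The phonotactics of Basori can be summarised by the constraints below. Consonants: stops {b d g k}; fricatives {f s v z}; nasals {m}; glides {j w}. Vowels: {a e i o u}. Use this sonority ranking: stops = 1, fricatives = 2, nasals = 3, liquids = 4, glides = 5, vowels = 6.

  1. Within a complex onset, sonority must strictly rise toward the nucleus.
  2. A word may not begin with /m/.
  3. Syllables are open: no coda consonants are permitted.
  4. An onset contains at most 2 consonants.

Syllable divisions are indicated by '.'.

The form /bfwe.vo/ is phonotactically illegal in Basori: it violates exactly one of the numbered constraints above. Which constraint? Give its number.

/bfwe.vo/: syllable 1 onset /bfw/ has 3 consonants (> 2).
This is a violation of constraint 4: "An onset contains at most 2 consonants."
The remaining constraints (1, 2, 3) are satisfied.

4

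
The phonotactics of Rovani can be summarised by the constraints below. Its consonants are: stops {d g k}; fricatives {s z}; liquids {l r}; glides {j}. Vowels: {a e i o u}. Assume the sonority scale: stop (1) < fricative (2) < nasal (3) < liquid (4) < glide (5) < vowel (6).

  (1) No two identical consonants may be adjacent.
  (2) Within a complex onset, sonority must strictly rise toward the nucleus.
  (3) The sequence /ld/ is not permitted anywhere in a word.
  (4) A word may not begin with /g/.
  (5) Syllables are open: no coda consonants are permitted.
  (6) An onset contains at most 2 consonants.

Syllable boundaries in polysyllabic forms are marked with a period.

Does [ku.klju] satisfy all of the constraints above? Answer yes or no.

no

[ku.klju] — violates constraint 6: syllable 2 onset /klj/ has 3 consonants (> 2) → ill-formed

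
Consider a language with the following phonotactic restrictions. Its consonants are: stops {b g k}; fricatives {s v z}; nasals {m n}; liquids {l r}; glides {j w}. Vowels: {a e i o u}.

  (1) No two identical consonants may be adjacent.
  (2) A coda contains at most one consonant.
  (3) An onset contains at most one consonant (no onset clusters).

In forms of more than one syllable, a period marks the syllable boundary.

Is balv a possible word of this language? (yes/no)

no

balv — violates constraint 2: syllable 1 coda /lv/ has 2 consonants (> 1) → phonotactically illegal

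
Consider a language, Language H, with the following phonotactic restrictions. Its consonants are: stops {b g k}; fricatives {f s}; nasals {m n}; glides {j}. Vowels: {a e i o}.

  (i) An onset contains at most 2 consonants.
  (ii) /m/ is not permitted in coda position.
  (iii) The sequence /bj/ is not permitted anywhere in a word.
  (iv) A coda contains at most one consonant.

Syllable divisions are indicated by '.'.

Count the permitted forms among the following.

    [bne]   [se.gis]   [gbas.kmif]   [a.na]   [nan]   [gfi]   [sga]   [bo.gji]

8

[bne] — σ1 onset /bn/ (2C), coda /∅/ ok → permitted
[se.gis] — σ1 onset /s/, coda /∅/ ok; σ2 onset /g/, coda /s/ ok → permitted
[gbas.kmif] — σ1 onset /gb/ (2C), coda /s/ ok; σ2 onset /km/ (2C), coda /f/ ok → permitted
[a.na] — σ1 onset /∅/, coda /∅/ ok; σ2 onset /n/, coda /∅/ ok → permitted
[nan] — σ1 onset /n/, coda /n/ ok → permitted
[gfi] — σ1 onset /gf/ (2C), coda /∅/ ok → permitted
[sga] — σ1 onset /sg/ (2C), coda /∅/ ok → permitted
[bo.gji] — σ1 onset /b/, coda /∅/ ok; σ2 onset /gj/ (2C), coda /∅/ ok → permitted
Permitted: [bne], [se.gis], [gbas.kmif], [a.na], [nan], [gfi], [sga], [bo.gji] → 8.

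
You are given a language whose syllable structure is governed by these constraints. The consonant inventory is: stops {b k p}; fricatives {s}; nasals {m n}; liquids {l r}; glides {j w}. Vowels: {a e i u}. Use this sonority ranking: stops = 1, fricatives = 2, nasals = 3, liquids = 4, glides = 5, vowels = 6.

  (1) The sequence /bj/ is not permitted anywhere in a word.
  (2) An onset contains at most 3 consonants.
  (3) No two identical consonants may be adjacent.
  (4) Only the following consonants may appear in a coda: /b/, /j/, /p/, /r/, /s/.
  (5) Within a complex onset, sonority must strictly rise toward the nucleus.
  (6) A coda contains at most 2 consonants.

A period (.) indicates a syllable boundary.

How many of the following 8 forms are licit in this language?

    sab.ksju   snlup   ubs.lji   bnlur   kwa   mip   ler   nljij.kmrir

sab.ksju — σ1 onset /s/, coda /b/ ok; σ2 onset /ksj/ (1→2→5 rises), coda /∅/ ok → licit
snlup — σ1 onset /snl/ (2→3→4 rises), coda /p/ ok → licit
ubs.lji — σ1 onset /∅/, coda /bs/ (2C) ok; σ2 onset /lj/ (4→5 rises), coda /∅/ ok → licit
bnlur — σ1 onset /bnl/ (1→3→4 rises), coda /r/ ok → licit
kwa — σ1 onset /kw/ (1→5 rises), coda /∅/ ok → licit
mip — σ1 onset /m/, coda /p/ ok → licit
ler — σ1 onset /l/, coda /r/ ok → licit
nljij.kmrir — σ1 onset /nlj/ (3→4→5 rises), coda /j/ ok; σ2 onset /kmr/ (1→3→4 rises), coda /r/ ok → licit
Licit: sab.ksju, snlup, ubs.lji, bnlur, kwa, mip, ler, nljij.kmrir → 8.

8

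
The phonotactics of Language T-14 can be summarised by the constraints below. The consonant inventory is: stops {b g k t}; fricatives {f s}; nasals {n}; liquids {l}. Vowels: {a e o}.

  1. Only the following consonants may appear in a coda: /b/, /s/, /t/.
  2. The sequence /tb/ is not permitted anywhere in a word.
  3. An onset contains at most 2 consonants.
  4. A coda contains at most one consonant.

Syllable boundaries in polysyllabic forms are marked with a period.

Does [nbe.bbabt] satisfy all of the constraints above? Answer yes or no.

[nbe.bbabt] — violates constraint 4: syllable 2 coda /bt/ has 2 consonants (> 1) → not permitted

no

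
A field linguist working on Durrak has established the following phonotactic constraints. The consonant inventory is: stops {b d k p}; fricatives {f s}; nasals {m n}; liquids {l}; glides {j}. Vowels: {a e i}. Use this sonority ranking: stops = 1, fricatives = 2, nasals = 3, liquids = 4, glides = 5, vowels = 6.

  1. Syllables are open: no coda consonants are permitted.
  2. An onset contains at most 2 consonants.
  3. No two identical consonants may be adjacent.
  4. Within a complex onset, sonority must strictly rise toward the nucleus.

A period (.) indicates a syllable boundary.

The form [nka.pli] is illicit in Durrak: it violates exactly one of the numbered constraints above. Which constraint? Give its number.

4

[nka.pli]: syllable 1 onset /nk/: /n/ (nasal, 3) → /k/ (stop, 1) does not rise.
This is a violation of constraint 4: "Within a complex onset, sonority must strictly rise toward the nucleus."
The remaining constraints (1, 2, 3) are satisfied.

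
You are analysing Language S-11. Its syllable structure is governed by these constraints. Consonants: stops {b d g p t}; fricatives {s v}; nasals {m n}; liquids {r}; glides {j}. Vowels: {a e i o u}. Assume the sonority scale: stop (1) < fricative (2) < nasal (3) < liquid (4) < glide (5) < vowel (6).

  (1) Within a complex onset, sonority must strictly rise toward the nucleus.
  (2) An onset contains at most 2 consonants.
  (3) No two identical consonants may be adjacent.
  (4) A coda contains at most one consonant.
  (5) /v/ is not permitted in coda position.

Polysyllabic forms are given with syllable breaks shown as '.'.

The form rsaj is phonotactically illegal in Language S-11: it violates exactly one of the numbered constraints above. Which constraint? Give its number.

rsaj: syllable 1 onset /rs/: /r/ (liquid, 4) → /s/ (fricative, 2) does not rise.
This is a violation of constraint 1: "Within a complex onset, sonority must strictly rise toward the nucleus."
The remaining constraints (2, 3, 4, 5) are satisfied.

1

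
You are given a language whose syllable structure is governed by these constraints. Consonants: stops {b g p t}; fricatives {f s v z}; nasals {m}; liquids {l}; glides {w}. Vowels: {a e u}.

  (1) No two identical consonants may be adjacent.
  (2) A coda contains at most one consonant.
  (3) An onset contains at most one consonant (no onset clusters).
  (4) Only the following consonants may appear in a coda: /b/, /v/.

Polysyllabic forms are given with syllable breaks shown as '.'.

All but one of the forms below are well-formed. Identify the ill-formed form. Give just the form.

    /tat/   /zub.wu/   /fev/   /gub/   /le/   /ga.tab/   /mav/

/tat/

/tat/ — violates constraint 4: syllable 1 coda contains /t/, which is not a licensed coda consonant → ill-formed
/zub.wu/ — σ1 onset /z/, coda /b/ ok; σ2 onset /w/, coda /∅/ ok → well-formed
/fev/ — σ1 onset /f/, coda /v/ ok → well-formed
/gub/ — σ1 onset /g/, coda /b/ ok → well-formed
/le/ — σ1 onset /l/, coda /∅/ ok → well-formed
/ga.tab/ — σ1 onset /g/, coda /∅/ ok; σ2 onset /t/, coda /b/ ok → well-formed
/mav/ — σ1 onset /m/, coda /v/ ok → well-formed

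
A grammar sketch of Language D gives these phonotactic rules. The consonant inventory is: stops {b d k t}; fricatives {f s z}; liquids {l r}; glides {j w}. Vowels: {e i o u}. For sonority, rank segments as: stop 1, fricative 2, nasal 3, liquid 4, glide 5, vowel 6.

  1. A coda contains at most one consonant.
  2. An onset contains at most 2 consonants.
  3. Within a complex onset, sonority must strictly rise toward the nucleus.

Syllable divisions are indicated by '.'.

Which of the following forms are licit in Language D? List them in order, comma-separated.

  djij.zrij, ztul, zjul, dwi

djij.zrij, zjul, dwi

djij.zrij — σ1 onset /dj/ (1→5 rises), coda /j/ ok; σ2 onset /zr/ (2→4 rises), coda /j/ ok → licit
ztul — violates constraint 3: syllable 1 onset /zt/: /z/ (fricative, 2) → /t/ (stop, 1) does not rise → illicit
zjul — σ1 onset /zj/ (2→5 rises), coda /l/ ok → licit
dwi — σ1 onset /dw/ (1→5 rises), coda /∅/ ok → licit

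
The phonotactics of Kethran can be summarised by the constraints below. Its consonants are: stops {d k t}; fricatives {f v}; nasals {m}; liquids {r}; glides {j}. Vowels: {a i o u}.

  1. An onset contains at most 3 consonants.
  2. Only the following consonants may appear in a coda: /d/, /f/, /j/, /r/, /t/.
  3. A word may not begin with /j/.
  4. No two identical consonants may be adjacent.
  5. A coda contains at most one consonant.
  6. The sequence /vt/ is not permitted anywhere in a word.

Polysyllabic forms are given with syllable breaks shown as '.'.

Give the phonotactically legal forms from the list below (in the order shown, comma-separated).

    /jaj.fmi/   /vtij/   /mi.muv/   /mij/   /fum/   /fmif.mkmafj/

/jaj.fmi/ — violates constraint 3: word begins with /j/ → phonotactically illegal
/vtij/ — violates constraint 6: contains banned sequence /vt/ → phonotactically illegal
/mi.muv/ — violates constraint 2: syllable 2 coda contains /v/, which is not a licensed coda consonant → phonotactically illegal
/mij/ — σ1 onset /m/, coda /j/ ok → phonotactically legal
/fum/ — violates constraint 2: syllable 1 coda contains /m/, which is not a licensed coda consonant → phonotactically illegal
/fmif.mkmafj/ — violates constraint 5: syllable 2 coda /fj/ has 2 consonants (> 1) → phonotactically illegal

/mij/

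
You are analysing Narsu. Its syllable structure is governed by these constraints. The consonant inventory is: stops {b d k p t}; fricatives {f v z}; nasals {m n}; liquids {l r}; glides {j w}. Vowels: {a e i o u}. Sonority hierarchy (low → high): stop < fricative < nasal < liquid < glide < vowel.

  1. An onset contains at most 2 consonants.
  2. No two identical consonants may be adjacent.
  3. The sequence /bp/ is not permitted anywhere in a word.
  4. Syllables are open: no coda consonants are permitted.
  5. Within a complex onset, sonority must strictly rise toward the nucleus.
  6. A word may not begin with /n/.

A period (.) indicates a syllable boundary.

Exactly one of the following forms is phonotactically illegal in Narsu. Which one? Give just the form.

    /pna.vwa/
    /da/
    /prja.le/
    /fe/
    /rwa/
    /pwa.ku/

/prja.le/

/pna.vwa/ — σ1 onset /pn/ (1→3 rises), coda /∅/ ok; σ2 onset /vw/ (2→5 rises), coda /∅/ ok → phonotactically legal
/da/ — σ1 onset /d/, coda /∅/ ok → phonotactically legal
/prja.le/ — violates constraint 1: syllable 1 onset /prj/ has 3 consonants (> 2) → phonotactically illegal
/fe/ — σ1 onset /f/, coda /∅/ ok → phonotactically legal
/rwa/ — σ1 onset /rw/ (4→5 rises), coda /∅/ ok → phonotactically legal
/pwa.ku/ — σ1 onset /pw/ (1→5 rises), coda /∅/ ok; σ2 onset /k/, coda /∅/ ok → phonotactically legal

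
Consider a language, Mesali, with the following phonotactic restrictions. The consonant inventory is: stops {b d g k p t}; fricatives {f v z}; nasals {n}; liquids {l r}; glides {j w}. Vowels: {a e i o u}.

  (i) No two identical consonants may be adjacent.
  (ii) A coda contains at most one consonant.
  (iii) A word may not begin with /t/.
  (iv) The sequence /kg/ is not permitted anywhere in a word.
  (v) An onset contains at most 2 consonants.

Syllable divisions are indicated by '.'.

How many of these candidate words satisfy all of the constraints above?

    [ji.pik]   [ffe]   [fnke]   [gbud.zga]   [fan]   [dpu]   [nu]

5

[ji.pik] — σ1 onset /j/, coda /∅/ ok; σ2 onset /p/, coda /k/ ok → licit
[ffe] — violates constraint (i): adjacent identical consonants /ff/ → illicit
[fnke] — violates constraint (v): syllable 1 onset /fnk/ has 3 consonants (> 2) → illicit
[gbud.zga] — σ1 onset /gb/ (2C), coda /d/ ok; σ2 onset /zg/ (2C), coda /∅/ ok → licit
[fan] — σ1 onset /f/, coda /n/ ok → licit
[dpu] — σ1 onset /dp/ (2C), coda /∅/ ok → licit
[nu] — σ1 onset /n/, coda /∅/ ok → licit
Licit: [ji.pik], [gbud.zga], [fan], [dpu], [nu] → 5.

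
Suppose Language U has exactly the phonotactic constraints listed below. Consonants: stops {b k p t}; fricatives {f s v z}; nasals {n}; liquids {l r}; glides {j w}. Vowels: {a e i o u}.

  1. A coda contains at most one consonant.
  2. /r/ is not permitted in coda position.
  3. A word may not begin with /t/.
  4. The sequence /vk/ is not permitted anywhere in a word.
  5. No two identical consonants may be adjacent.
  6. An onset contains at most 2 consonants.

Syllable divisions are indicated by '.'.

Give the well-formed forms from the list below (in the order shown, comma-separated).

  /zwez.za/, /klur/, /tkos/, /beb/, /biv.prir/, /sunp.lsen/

/zwez.za/ — violates constraint 5: adjacent identical consonants /zz/ → ill-formed
/klur/ — violates constraint 2: syllable 1 coda contains /r/ → ill-formed
/tkos/ — violates constraint 3: word begins with /t/ → ill-formed
/beb/ — σ1 onset /b/, coda /b/ ok → well-formed
/biv.prir/ — violates constraint 2: syllable 2 coda contains /r/ → ill-formed
/sunp.lsen/ — violates constraint 1: syllable 1 coda /np/ has 2 consonants (> 1) → ill-formed

/beb/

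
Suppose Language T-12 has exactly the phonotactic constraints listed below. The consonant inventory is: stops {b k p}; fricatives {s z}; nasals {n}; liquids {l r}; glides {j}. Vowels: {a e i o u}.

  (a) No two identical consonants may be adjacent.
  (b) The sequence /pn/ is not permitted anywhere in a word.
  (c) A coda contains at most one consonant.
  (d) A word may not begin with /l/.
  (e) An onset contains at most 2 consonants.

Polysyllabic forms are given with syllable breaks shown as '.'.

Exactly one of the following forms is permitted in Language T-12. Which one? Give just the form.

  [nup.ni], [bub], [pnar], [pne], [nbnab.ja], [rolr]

[nup.ni] — violates constraint (b): contains banned sequence /pn/ → not permitted
[bub] — σ1 onset /b/, coda /b/ ok → permitted
[pnar] — violates constraint (b): contains banned sequence /pn/ → not permitted
[pne] — violates constraint (b): contains banned sequence /pn/ → not permitted
[nbnab.ja] — violates constraint (e): syllable 1 onset /nbn/ has 3 consonants (> 2) → not permitted
[rolr] — violates constraint (c): syllable 1 coda /lr/ has 2 consonants (> 1) → not permitted

[bub]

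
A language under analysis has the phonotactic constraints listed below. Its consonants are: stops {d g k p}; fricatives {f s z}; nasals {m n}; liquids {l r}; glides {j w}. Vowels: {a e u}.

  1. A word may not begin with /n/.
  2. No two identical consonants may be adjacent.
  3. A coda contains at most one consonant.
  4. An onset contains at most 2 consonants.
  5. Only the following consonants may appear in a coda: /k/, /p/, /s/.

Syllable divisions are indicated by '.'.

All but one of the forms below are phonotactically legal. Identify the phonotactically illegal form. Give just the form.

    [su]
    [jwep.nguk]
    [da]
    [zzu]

[su] — σ1 onset /s/, coda /∅/ ok → phonotactically legal
[jwep.nguk] — σ1 onset /jw/ (2C), coda /p/ ok; σ2 onset /ng/ (2C), coda /k/ ok → phonotactically legal
[da] — σ1 onset /d/, coda /∅/ ok → phonotactically legal
[zzu] — violates constraint 2: adjacent identical consonants /zz/ → phonotactically illegal

[zzu]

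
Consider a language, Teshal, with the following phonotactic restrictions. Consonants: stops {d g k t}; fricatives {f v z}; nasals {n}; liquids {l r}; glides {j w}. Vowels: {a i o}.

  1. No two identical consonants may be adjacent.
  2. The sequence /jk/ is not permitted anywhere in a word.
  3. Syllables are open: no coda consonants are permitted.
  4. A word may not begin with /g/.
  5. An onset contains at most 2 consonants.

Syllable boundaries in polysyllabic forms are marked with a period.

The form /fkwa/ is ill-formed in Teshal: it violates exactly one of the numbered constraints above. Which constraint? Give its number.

/fkwa/: syllable 1 onset /fkw/ has 3 consonants (> 2).
This is a violation of constraint 5: "An onset contains at most 2 consonants."
The remaining constraints (1, 2, 3, 4) are satisfied.

5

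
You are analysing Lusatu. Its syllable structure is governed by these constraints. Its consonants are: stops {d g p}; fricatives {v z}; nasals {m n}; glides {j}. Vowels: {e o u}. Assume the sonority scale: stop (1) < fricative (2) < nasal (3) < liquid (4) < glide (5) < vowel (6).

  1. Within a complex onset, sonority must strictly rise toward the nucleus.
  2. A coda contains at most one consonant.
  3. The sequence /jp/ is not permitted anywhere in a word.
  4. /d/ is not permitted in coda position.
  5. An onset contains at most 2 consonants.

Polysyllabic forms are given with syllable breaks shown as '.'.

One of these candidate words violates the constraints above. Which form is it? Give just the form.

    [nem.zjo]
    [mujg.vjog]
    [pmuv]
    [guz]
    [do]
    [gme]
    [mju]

[mujg.vjog]

[nem.zjo] — σ1 onset /n/, coda /m/ ok; σ2 onset /zj/ (2→5 rises), coda /∅/ ok → licit
[mujg.vjog] — violates constraint 2: syllable 1 coda /jg/ has 2 consonants (> 1) → illicit
[pmuv] — σ1 onset /pm/ (1→3 rises), coda /v/ ok → licit
[guz] — σ1 onset /g/, coda /z/ ok → licit
[do] — σ1 onset /d/, coda /∅/ ok → licit
[gme] — σ1 onset /gm/ (1→3 rises), coda /∅/ ok → licit
[mju] — σ1 onset /mj/ (3→5 rises), coda /∅/ ok → licit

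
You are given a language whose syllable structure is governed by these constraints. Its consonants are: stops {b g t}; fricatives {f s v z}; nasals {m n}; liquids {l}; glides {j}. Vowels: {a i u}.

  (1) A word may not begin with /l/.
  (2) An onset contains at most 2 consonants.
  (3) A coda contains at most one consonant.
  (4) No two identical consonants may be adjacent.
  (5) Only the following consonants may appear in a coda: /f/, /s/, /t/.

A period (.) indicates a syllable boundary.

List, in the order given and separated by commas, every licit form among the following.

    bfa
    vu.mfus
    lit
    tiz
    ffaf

bfa — σ1 onset /bf/ (2C), coda /∅/ ok → licit
vu.mfus — σ1 onset /v/, coda /∅/ ok; σ2 onset /mf/ (2C), coda /s/ ok → licit
lit — violates constraint 1: word begins with /l/ → illicit
tiz — violates constraint 5: syllable 1 coda contains /z/, which is not a licensed coda consonant → illicit
ffaf — violates constraint 4: adjacent identical consonants /ff/ → illicit

bfa, vu.mfus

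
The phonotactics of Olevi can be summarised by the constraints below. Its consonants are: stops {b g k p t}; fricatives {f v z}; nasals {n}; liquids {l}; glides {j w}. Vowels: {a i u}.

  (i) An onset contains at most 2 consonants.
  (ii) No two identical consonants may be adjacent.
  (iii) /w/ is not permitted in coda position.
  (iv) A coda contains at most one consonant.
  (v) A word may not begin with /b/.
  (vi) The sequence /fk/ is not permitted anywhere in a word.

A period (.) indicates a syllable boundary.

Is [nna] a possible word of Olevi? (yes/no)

[nna] — violates constraint (ii): adjacent identical consonants /nn/ → ill-formed

no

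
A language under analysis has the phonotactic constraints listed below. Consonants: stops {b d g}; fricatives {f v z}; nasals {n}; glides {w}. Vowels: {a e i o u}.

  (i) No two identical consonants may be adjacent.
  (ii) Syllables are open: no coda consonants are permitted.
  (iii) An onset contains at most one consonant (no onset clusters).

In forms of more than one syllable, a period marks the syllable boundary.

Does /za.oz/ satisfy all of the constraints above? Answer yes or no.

no

/za.oz/ — violates constraint (ii): syllable 2 coda /z/ has 1 consonant (> 0) → illicit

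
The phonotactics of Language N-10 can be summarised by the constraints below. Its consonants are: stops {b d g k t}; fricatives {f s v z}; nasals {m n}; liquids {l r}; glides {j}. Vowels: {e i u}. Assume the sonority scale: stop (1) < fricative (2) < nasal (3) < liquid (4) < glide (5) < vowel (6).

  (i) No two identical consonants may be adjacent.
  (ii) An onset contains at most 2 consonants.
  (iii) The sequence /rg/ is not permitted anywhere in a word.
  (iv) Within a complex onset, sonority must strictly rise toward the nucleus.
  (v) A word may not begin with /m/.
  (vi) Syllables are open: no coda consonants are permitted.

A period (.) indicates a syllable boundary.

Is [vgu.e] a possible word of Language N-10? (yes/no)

[vgu.e] — violates constraint (iv): syllable 1 onset /vg/: /v/ (fricative, 2) → /g/ (stop, 1) does not rise → ill-formed

no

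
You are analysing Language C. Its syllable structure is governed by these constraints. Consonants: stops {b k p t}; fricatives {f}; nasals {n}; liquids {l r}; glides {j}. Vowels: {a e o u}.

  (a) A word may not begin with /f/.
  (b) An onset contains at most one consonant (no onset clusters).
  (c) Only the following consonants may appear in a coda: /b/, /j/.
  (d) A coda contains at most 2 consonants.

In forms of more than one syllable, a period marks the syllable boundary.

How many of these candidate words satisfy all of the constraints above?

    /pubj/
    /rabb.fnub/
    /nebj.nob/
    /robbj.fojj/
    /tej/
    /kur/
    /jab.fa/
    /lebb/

/pubj/ — σ1 onset /p/, coda /bj/ (2C) ok → permitted
/rabb.fnub/ — violates constraint (b): syllable 2 onset /fn/ has 2 consonants (> 1) → not permitted
/nebj.nob/ — σ1 onset /n/, coda /bj/ (2C) ok; σ2 onset /n/, coda /b/ ok → permitted
/robbj.fojj/ — violates constraint (d): syllable 1 coda /bbj/ has 3 consonants (> 2) → not permitted
/tej/ — σ1 onset /t/, coda /j/ ok → permitted
/kur/ — violates constraint (c): syllable 1 coda contains /r/, which is not a licensed coda consonant → not permitted
/jab.fa/ — σ1 onset /j/, coda /b/ ok; σ2 onset /f/, coda /∅/ ok → permitted
/lebb/ — σ1 onset /l/, coda /bb/ (2C) ok → permitted
Permitted: /pubj/, /nebj.nob/, /tej/, /jab.fa/, /lebb/ → 5.

5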